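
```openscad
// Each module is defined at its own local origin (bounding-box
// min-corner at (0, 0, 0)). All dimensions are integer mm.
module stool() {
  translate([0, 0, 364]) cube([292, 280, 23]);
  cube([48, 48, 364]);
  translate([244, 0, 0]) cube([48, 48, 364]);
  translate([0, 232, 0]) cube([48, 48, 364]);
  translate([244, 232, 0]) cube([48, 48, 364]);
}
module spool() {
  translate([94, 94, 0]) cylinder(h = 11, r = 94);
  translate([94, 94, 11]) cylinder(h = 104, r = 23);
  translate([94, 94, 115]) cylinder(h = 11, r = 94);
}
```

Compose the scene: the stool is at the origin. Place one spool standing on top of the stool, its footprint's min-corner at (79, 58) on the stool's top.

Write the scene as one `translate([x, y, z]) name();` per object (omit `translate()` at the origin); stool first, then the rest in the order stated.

stool();
translate([79, 58, 387]) spool();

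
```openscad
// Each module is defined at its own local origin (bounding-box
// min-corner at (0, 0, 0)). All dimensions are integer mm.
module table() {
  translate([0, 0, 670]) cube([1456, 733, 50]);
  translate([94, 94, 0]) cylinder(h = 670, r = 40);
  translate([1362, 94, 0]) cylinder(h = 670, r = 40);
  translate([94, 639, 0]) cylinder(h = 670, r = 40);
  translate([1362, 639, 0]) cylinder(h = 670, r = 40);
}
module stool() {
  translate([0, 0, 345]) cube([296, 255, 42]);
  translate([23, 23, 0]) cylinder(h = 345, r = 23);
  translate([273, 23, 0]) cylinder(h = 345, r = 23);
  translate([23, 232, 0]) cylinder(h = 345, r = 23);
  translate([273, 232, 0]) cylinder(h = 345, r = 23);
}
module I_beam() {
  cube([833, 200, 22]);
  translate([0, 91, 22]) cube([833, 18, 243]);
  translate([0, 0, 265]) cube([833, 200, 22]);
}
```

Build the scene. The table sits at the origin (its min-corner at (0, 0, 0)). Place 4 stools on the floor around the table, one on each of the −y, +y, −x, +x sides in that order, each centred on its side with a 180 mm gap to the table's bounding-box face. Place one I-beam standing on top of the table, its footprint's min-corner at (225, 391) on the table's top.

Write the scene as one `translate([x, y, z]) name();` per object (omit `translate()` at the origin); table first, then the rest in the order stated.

table();
translate([580, -435, 0]) stool();
translate([580, 913, 0]) stool();
translate([-476, 239, 0]) stool();
translate([1636, 239, 0]) stool();
translate([225, 391, 720]) I_beam();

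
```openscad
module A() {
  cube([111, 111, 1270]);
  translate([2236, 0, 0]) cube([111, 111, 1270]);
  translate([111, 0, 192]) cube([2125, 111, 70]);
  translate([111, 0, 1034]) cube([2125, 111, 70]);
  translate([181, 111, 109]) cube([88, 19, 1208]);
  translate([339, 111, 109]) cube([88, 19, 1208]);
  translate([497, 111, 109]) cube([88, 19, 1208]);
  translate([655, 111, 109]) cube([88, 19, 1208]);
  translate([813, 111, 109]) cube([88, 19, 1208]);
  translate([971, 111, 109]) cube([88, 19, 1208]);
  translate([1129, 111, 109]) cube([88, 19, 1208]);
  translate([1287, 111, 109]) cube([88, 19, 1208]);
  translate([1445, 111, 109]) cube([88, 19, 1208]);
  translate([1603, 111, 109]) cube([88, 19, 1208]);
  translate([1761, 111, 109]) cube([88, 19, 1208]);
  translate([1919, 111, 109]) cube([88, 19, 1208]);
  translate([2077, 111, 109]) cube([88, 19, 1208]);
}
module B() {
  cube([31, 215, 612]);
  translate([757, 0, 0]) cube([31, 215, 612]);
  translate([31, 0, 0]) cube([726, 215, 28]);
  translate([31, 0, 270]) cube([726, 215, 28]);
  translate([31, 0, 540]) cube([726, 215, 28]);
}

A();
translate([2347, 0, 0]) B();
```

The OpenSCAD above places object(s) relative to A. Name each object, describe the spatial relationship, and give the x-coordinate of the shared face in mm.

A is a fence section. B is a bookshelf. The bookshelf is against the fence section's +x side, with their −y faces flush. The x-coordinate of the shared face is 2347 mm.

The fence section's +x face and the bookshelf's −x face are both at x = 2347 mm.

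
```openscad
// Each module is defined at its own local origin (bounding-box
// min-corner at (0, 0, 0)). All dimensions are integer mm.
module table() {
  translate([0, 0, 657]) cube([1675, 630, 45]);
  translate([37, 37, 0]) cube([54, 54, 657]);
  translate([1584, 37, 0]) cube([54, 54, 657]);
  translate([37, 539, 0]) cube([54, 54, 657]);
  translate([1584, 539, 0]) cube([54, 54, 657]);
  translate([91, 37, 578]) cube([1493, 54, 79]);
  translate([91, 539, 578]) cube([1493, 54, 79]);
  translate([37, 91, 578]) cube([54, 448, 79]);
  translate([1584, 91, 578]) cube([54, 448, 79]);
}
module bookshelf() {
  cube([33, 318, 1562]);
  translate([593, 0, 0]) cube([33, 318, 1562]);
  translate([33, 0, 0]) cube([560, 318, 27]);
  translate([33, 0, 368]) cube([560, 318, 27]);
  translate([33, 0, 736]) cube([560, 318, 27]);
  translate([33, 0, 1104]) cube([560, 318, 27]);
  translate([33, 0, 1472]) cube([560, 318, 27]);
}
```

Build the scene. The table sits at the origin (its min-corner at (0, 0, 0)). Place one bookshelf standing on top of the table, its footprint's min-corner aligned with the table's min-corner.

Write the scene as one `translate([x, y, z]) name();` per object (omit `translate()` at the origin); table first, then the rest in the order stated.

table();
translate([0, 0, 702]) bookshelf();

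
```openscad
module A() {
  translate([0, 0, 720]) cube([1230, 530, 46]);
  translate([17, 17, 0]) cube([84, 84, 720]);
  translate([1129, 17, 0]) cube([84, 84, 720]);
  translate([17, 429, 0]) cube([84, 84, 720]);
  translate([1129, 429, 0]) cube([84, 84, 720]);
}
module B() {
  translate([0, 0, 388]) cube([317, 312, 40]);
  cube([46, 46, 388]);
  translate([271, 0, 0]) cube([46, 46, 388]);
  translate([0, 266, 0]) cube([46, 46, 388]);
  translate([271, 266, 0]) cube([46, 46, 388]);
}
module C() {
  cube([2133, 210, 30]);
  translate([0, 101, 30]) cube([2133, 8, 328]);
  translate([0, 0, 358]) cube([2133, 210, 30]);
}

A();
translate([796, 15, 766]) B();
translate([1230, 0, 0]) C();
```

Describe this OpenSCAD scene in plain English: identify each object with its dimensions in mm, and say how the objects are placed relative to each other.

A is a table: top 1230 mm (x) × 530 mm (y), 46 mm thick, upper face at z = 766 mm, on four 84×84 mm square legs, each inset 17 mm from the nearest pair of top edges, running from z = 0 to the bottom of the top.

B is a four-legged stool. The seat is 317×312 mm, 40 mm thick, top at z = 428 mm. It stands on four square legs, each 46×46 mm in cross-section, from z = 0 to the seat underside, each flush with a corner of the seat.

C is an I-beam lying along x, 2133 mm long. Overall section height 388 mm. Two flanges 210 mm wide (y) and 30 mm thick, one on the floor and one at the top; a web 8 mm thick runs between them, centred on the flange width.

The stool is on top of the table. The I-beam is against the table's +x side, with their −y faces flush.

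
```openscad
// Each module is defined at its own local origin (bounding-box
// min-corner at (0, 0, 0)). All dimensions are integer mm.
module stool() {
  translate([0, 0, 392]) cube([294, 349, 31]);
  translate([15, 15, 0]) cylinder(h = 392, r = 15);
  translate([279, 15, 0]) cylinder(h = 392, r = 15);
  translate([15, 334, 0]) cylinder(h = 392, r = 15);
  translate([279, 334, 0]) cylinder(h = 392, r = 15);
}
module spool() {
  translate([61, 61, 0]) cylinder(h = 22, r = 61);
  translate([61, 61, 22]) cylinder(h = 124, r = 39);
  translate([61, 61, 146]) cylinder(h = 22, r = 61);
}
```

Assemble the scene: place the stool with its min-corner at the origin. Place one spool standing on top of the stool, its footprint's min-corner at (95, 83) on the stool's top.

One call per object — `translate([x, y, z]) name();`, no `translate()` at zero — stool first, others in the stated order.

stool();
translate([95, 83, 423]) spool();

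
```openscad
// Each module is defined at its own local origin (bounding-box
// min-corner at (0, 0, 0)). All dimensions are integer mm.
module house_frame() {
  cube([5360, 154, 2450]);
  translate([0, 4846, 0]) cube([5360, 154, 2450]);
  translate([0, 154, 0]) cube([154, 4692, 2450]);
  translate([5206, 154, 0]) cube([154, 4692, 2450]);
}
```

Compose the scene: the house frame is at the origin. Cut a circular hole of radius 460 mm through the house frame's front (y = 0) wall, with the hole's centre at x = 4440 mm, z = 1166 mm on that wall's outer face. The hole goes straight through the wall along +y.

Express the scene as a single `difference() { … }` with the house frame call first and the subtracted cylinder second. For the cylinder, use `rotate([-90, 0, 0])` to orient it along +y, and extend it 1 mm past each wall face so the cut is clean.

difference() {
  house_frame();
  translate([4440, -1, 1166]) rotate([-90, 0, 0]) cylinder(h = 156, r = 460);
}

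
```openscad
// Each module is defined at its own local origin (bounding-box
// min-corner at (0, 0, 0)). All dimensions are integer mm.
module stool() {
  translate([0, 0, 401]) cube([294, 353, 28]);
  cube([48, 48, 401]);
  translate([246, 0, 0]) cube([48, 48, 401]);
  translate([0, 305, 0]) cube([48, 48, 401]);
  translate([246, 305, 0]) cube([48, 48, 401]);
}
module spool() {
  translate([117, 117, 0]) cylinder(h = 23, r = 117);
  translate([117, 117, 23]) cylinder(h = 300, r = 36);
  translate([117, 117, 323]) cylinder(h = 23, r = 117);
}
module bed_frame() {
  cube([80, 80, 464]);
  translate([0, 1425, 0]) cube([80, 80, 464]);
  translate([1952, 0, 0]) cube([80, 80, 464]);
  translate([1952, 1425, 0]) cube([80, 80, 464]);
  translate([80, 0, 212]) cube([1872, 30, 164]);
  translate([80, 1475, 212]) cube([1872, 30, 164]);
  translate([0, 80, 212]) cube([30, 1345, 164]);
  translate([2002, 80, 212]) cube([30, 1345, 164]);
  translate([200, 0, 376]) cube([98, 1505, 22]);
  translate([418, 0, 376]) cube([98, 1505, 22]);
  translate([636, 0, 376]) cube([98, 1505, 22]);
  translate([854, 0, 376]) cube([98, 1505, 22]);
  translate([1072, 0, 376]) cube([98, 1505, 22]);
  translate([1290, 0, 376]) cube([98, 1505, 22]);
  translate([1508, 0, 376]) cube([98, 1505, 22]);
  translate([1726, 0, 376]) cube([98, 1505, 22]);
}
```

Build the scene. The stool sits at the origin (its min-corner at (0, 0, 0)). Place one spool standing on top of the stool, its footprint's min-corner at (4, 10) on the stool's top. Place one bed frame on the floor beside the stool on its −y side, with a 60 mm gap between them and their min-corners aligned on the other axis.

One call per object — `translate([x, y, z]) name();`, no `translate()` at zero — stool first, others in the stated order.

stool();
translate([4, 10, 429]) spool();
translate([0, -1565, 0]) bed_frame();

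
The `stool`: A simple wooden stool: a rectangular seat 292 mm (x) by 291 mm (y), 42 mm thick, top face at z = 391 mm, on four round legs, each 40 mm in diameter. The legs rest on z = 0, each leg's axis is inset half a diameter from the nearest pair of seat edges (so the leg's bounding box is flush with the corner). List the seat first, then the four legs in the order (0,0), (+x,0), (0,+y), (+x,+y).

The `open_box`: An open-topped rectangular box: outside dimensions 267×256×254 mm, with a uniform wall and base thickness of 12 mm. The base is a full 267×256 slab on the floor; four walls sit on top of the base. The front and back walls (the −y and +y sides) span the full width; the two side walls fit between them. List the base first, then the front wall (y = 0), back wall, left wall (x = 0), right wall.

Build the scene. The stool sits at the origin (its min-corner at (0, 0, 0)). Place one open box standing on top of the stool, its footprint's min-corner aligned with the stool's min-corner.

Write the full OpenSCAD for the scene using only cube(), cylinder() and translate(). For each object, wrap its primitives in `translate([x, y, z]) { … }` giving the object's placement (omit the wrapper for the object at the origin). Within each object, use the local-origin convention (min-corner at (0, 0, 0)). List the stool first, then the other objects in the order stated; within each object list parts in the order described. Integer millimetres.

translate([0, 0, 349]) cube([292, 291, 42]);
translate([20, 20, 0]) cylinder(h = 349, r = 20);
translate([272, 20, 0]) cylinder(h = 349, r = 20);
translate([20, 271, 0]) cylinder(h = 349, r = 20);
translate([272, 271, 0]) cylinder(h = 349, r = 20);
translate([0, 0, 391]) {
  cube([267, 256, 12]);
  translate([0, 0, 12]) cube([267, 12, 242]);
  translate([0, 244, 12]) cube([267, 12, 242]);
  translate([0, 12, 12]) cube([12, 232, 242]);
  translate([255, 12, 12]) cube([12, 232, 242]);
}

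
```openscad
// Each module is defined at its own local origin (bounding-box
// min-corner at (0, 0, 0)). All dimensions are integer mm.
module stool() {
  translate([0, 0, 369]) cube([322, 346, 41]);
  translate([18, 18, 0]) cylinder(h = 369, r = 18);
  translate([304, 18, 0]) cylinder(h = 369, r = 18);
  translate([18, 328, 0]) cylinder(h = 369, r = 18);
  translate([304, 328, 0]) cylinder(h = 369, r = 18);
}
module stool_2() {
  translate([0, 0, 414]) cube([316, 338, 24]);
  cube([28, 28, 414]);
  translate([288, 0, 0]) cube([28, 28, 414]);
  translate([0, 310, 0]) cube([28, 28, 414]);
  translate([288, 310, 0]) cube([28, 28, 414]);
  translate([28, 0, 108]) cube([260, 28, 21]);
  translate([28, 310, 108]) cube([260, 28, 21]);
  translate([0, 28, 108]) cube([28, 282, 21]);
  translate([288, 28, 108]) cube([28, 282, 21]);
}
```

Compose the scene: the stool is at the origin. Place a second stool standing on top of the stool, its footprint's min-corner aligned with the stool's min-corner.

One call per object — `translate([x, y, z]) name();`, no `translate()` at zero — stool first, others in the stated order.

stool();
translate([0, 0, 410]) stool_2();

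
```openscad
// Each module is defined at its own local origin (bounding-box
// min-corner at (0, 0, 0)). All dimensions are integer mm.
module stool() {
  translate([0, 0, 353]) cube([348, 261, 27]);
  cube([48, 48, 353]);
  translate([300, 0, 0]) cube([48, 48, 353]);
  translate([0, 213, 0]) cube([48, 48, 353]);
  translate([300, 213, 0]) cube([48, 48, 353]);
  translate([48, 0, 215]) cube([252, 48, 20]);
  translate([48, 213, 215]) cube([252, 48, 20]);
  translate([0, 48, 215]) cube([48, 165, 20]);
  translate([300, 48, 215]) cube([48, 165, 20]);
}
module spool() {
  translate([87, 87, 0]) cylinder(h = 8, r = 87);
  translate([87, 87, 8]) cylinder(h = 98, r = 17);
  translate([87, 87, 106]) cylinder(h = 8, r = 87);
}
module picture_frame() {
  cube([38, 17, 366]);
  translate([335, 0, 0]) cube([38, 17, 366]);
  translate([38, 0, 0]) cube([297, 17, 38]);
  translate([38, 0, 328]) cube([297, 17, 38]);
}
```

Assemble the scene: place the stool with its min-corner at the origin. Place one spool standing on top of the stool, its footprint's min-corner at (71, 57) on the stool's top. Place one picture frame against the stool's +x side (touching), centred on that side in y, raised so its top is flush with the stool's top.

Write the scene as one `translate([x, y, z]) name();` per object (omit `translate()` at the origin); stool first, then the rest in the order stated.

stool();
translate([71, 57, 380]) spool();
translate([348, 122, 14]) picture_frame();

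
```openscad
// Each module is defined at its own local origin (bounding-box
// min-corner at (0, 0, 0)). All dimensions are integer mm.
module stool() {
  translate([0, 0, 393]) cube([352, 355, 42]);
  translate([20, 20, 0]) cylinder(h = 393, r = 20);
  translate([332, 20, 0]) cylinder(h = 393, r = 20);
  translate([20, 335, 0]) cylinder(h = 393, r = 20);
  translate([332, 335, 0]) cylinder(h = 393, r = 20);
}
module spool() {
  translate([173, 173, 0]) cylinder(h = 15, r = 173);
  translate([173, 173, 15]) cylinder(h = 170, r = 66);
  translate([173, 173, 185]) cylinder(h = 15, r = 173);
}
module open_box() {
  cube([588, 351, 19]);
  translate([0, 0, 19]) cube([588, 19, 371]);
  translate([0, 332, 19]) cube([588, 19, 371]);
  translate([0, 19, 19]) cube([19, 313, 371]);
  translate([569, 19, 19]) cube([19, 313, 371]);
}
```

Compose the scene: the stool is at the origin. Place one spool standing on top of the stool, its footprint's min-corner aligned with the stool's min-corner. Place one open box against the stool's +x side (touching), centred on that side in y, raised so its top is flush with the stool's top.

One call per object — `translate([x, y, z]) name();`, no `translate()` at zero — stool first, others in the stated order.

stool();
translate([0, 0, 435]) spool();
translate([352, 2, 45]) open_box();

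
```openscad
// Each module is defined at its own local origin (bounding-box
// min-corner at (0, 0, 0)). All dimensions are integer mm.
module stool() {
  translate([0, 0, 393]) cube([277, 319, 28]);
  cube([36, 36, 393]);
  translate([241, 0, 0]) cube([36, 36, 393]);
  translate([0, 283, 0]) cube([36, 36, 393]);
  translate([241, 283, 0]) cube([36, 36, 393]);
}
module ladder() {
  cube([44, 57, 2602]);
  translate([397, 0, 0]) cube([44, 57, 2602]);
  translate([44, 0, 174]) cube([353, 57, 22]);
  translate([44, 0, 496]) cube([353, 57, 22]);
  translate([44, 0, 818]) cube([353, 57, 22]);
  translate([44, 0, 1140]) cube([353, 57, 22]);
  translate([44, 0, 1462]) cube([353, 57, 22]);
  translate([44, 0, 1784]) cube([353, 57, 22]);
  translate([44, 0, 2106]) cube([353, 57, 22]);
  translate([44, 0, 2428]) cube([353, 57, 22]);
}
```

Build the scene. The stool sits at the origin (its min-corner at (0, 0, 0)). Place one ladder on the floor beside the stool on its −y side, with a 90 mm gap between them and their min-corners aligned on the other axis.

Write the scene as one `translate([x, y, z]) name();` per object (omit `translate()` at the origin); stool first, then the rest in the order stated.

stool();
translate([0, -147, 0]) ladder();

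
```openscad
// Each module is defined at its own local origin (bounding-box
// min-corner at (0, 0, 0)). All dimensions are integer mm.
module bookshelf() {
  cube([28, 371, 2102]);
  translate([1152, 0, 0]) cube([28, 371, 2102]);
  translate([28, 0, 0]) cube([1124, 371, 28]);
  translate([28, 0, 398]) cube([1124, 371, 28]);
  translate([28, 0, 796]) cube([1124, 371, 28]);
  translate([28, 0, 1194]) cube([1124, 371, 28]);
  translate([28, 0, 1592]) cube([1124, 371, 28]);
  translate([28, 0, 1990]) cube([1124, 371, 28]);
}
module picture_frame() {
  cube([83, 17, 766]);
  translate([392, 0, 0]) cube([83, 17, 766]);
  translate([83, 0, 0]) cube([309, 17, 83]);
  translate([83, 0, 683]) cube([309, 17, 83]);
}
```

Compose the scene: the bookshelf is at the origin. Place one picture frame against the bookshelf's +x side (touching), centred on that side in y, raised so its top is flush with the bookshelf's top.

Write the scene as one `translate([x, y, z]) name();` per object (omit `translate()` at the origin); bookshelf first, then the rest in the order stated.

bookshelf();
translate([1180, 177, 1336]) picture_frame();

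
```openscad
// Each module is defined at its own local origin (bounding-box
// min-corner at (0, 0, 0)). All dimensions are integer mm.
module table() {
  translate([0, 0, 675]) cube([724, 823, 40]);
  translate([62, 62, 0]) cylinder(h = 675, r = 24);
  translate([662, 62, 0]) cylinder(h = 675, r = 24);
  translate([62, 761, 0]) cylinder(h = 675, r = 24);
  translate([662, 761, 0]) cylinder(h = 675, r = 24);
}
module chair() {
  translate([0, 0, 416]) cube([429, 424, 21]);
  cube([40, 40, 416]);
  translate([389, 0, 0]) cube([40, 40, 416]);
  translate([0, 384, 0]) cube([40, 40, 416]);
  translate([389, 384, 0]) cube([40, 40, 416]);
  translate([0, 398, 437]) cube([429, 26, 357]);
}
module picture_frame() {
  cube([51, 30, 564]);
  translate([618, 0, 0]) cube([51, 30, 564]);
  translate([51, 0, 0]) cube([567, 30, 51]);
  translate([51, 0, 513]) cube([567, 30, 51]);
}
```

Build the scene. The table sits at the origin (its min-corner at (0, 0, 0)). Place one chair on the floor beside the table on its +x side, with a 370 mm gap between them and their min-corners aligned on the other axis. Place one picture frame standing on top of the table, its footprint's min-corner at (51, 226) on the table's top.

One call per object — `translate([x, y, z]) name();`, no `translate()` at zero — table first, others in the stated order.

table();
translate([1094, 0, 0]) chair();
translate([51, 226, 715]) picture_frame();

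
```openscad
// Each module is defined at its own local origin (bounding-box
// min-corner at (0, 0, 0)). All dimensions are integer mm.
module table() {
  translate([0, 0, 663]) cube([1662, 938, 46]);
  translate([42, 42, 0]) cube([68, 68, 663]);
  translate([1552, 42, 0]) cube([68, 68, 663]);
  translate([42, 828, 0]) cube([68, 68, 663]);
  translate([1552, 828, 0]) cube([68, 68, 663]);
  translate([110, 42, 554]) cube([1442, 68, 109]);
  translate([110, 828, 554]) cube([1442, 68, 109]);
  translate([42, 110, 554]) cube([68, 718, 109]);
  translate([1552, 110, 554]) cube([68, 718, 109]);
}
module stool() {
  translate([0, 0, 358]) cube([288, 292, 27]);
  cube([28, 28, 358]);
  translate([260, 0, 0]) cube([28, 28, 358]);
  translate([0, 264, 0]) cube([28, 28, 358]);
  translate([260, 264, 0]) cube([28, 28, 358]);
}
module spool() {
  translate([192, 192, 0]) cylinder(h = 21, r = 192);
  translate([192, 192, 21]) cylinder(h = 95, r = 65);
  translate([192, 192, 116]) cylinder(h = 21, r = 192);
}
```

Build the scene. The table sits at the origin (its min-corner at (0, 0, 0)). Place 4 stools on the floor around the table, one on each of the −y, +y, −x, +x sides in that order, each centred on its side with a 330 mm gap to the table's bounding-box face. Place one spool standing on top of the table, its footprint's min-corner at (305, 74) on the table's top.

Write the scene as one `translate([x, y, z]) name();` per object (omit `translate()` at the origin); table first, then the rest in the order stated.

table();
translate([687, -622, 0]) stool();
translate([687, 1268, 0]) stool();
translate([-618, 323, 0]) stool();
translate([1992, 323, 0]) stool();
translate([305, 74, 709]) spool();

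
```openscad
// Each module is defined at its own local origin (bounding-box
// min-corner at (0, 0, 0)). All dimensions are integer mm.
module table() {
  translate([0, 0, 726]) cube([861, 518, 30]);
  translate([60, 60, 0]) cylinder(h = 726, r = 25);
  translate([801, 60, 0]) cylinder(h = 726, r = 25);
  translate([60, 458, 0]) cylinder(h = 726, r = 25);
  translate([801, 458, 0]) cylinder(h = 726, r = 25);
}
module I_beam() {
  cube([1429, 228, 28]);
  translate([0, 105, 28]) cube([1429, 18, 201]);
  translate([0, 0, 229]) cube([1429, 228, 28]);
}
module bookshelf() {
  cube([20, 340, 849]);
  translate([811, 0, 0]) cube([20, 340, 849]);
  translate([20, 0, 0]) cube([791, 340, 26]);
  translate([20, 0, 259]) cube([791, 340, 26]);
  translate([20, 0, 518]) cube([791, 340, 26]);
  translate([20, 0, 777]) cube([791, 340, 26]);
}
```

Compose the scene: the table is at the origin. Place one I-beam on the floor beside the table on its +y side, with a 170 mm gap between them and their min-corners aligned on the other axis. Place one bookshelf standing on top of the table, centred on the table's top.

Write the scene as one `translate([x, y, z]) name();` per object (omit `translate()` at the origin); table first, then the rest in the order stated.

table();
translate([0, 688, 0]) I_beam();
translate([15, 89, 756]) bookshelf();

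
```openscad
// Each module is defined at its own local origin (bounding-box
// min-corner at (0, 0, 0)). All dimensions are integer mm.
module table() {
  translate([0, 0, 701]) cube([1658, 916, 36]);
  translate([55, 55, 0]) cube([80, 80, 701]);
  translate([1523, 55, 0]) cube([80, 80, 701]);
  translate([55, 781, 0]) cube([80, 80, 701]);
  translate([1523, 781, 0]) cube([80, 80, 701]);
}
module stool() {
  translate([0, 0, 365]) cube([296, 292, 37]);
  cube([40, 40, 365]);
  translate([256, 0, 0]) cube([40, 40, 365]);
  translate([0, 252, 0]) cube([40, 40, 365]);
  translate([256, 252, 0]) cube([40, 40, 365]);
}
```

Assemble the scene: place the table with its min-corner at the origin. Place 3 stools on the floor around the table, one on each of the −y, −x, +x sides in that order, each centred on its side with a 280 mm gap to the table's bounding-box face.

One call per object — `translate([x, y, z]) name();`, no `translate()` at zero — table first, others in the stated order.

table();
translate([681, -572, 0]) stool();
translate([-576, 312, 0]) stool();
translate([1938, 312, 0]) stool();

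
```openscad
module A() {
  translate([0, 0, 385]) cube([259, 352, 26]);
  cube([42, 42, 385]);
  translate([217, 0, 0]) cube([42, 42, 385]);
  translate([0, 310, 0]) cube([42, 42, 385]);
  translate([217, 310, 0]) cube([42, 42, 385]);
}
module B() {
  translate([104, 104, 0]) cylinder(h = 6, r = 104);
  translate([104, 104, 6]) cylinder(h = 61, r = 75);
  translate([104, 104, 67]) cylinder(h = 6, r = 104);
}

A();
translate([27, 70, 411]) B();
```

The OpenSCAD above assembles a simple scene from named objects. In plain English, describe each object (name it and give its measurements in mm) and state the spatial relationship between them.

A is a four-legged stool. The seat is 259×352 mm, 26 mm thick, top at z = 411 mm. It stands on four square legs, each 42×42 mm in cross-section, from z = 0 to the seat underside, each flush with a corner of the seat.

B is a spool: two coaxial disc flanges of radius 104 mm and thickness 6 mm, joined by a core cylinder of radius 75 mm and height 61 mm. The lower flange rests on z = 0 and the three cylinders share a vertical axis.

The spool is on top of the stool.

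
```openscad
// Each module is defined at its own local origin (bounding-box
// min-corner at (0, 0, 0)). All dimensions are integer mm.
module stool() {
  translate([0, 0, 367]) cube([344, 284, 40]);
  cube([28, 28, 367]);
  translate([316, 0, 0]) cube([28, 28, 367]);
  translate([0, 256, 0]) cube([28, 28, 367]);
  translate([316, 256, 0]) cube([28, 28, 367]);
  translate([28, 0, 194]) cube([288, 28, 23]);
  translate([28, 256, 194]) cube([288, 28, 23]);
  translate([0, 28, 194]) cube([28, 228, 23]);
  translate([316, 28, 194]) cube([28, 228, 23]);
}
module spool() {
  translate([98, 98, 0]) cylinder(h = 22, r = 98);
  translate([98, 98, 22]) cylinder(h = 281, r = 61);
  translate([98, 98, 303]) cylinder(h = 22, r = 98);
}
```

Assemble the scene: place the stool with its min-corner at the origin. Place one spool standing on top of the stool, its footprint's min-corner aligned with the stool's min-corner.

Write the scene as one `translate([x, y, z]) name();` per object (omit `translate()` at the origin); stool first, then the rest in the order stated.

stool();
translate([0, 0, 407]) spool();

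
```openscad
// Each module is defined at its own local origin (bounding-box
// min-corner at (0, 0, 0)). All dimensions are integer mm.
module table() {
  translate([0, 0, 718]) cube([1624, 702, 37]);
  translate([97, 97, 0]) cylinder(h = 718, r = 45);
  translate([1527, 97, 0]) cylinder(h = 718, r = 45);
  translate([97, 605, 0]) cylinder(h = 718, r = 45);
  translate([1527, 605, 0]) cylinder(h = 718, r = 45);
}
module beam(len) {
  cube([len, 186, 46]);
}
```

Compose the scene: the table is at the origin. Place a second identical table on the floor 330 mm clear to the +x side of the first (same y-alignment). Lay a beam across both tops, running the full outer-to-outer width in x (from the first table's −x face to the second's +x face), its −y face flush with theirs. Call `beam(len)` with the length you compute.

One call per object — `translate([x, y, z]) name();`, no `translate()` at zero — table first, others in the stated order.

table();
translate([1954, 0, 0]) table();
translate([0, 0, 755]) beam(3578);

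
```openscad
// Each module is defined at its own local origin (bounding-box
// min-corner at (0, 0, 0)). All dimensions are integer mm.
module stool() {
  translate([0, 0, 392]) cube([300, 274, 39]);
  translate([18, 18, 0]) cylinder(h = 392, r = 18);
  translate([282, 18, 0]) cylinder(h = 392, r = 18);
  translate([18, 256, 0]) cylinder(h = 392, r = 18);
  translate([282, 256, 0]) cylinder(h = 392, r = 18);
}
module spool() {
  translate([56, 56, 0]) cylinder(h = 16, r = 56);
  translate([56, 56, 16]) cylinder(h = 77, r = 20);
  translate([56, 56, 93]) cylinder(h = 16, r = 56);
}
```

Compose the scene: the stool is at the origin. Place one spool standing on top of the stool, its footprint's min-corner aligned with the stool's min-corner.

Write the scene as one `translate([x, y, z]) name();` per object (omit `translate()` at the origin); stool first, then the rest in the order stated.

stool();
translate([0, 0, 431]) spool();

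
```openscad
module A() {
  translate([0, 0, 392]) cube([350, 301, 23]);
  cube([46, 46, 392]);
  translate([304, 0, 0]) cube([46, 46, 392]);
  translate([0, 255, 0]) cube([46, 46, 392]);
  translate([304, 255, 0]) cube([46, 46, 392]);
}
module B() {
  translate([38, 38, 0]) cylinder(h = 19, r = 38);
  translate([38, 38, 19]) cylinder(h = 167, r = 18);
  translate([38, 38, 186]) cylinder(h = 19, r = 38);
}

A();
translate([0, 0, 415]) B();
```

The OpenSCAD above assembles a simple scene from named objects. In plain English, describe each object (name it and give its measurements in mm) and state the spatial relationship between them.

A is a four-legged stool. The seat is 350×301 mm, 23 mm thick, top at z = 415 mm. It stands on four square legs, each 46×46 mm in cross-section, from z = 0 to the seat underside, each flush with a corner of the seat.

B is a spool: two coaxial disc flanges of radius 38 mm and thickness 19 mm, joined by a core cylinder of radius 18 mm and height 167 mm. The lower flange rests on z = 0 and the three cylinders share a vertical axis.

The spool is on top of the stool.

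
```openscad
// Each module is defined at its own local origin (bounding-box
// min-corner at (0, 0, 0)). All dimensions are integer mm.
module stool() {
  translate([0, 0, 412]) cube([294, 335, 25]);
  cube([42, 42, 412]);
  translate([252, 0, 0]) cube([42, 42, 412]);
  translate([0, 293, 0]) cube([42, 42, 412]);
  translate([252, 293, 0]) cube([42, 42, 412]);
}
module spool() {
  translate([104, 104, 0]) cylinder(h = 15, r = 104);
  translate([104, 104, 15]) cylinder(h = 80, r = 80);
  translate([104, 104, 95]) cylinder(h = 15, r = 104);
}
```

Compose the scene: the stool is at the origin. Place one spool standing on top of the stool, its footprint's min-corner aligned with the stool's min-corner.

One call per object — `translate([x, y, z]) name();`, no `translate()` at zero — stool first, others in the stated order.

stool();
translate([0, 0, 437]) spool();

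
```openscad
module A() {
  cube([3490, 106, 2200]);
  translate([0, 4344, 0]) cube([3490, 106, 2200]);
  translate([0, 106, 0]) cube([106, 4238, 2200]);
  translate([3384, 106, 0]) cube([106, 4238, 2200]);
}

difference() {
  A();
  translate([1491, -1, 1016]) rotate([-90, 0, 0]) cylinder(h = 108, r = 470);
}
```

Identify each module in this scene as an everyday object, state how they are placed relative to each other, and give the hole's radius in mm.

The subtracted cylinder has r = 470 mm.

A is a house frame. The house frame has a circular hole through its front wall. The hole's radius is 470 mm.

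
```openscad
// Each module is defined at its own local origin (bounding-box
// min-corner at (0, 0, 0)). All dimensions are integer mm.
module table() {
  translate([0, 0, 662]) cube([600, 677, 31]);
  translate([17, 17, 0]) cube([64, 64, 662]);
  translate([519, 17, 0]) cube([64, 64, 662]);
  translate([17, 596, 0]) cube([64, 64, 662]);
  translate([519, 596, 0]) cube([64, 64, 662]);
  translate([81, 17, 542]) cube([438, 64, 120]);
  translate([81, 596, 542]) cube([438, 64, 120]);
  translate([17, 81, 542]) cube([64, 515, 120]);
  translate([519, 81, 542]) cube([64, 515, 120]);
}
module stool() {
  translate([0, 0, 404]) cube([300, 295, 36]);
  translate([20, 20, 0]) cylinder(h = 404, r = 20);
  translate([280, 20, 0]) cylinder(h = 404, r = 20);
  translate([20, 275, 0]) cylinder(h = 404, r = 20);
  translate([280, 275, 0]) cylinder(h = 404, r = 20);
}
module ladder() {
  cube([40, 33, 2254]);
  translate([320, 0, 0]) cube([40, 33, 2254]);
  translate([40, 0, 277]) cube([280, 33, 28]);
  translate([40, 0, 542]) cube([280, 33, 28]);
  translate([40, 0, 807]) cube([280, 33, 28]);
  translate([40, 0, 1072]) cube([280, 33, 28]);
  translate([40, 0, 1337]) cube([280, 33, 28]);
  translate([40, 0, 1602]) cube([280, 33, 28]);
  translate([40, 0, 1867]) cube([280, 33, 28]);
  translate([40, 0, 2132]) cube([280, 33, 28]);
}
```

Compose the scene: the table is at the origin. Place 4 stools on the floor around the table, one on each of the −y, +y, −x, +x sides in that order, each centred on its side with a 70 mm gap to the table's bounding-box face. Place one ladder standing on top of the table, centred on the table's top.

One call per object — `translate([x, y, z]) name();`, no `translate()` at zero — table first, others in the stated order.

table();
translate([150, -365, 0]) stool();
translate([150, 747, 0]) stool();
translate([-370, 191, 0]) stool();
translate([670, 191, 0]) stool();
translate([120, 322, 693]) ladder();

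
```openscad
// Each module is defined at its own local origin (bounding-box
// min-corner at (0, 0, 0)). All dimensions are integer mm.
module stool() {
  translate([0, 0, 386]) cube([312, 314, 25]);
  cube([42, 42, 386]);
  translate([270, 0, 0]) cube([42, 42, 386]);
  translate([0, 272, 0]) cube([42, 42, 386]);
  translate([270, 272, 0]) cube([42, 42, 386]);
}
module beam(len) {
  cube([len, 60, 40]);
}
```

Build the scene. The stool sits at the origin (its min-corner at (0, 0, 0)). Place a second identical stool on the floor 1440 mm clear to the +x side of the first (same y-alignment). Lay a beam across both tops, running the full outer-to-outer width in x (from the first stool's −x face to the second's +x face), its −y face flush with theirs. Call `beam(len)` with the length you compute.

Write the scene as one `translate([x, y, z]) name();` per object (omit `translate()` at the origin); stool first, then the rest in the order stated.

stool();
translate([1752, 0, 0]) stool();
translate([0, 0, 411]) beam(2064);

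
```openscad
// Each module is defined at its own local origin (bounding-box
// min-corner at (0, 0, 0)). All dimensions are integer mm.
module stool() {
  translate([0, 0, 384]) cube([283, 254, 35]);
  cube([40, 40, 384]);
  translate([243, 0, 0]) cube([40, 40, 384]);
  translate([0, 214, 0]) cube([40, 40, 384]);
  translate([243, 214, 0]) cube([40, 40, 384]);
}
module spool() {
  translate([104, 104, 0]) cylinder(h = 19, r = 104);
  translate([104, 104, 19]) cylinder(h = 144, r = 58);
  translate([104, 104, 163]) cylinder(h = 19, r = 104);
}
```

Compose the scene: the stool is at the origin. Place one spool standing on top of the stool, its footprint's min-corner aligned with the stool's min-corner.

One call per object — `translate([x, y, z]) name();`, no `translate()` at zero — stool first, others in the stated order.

stool();
translate([0, 0, 419]) spool();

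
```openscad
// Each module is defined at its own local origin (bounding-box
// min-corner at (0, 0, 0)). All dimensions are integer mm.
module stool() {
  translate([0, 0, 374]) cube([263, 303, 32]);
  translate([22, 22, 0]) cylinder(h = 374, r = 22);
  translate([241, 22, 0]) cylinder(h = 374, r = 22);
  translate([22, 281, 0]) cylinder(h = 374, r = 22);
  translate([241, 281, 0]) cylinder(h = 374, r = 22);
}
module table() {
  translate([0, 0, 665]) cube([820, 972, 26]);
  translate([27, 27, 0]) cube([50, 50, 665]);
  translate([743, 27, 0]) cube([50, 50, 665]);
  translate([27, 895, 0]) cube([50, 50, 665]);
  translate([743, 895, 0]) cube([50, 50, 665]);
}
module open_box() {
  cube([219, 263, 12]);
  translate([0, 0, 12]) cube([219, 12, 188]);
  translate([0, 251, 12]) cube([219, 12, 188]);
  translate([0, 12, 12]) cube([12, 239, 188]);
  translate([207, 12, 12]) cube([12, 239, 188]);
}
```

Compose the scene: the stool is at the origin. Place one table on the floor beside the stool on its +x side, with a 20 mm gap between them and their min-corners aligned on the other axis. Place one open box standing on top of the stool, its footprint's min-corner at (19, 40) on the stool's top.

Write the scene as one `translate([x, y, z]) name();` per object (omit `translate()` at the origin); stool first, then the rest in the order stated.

stool();
translate([283, 0, 0]) table();
translate([19, 40, 406]) open_box();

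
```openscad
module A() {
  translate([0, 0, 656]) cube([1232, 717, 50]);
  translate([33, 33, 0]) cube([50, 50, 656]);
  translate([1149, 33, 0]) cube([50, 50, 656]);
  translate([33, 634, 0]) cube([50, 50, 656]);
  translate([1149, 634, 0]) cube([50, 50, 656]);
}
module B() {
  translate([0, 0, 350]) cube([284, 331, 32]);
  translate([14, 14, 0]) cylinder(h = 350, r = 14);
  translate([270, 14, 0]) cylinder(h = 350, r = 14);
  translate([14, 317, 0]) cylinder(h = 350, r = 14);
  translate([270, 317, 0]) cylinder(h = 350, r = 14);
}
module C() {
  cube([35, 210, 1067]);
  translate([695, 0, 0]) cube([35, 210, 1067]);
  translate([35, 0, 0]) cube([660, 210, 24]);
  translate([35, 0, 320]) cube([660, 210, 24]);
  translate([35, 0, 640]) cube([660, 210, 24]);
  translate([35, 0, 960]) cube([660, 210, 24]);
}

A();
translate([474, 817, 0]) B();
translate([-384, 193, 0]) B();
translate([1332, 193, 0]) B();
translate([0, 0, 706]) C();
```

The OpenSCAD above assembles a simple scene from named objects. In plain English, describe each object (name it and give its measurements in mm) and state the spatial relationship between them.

A is a table: top 1232 mm (x) × 717 mm (y), 50 mm thick, upper face at z = 706 mm, on four 50×50 mm square legs, each inset 33 mm from the nearest pair of top edges, running from z = 0 to the bottom of the top.

B is a four-legged stool. The seat is a 284×331×32 mm slab whose top surface is at z = 382 mm; four round legs, each 28 mm in diameter, run from the floor (z = 0) to the underside of the seat, each leg's axis is inset half a diameter from the nearest pair of seat edges (so the leg's bounding box is flush with the corner).

C is a bookshelf 730 mm wide overall, 210 mm deep and 1067 mm tall. The two sides are 35 mm thick vertical panels. 4 horizontal shelves of 24 mm thickness span between the inner faces of the sides; the lowest shelf sits on the floor and shelves are stacked with a clear vertical gap of 296 mm between each pair.

Three stools sit around the table at the +y, −x, +x sides. The bookshelf is on top of the table.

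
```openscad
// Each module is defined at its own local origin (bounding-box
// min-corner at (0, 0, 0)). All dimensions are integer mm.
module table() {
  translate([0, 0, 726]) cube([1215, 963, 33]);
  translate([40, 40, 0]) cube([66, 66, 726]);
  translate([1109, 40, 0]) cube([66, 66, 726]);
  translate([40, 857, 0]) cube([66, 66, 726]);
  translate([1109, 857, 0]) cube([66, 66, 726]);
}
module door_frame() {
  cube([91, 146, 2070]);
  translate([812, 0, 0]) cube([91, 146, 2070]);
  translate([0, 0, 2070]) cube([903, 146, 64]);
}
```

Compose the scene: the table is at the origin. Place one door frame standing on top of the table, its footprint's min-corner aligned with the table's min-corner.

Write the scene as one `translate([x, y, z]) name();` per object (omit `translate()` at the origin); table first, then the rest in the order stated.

table();
translate([0, 0, 759]) door_frame();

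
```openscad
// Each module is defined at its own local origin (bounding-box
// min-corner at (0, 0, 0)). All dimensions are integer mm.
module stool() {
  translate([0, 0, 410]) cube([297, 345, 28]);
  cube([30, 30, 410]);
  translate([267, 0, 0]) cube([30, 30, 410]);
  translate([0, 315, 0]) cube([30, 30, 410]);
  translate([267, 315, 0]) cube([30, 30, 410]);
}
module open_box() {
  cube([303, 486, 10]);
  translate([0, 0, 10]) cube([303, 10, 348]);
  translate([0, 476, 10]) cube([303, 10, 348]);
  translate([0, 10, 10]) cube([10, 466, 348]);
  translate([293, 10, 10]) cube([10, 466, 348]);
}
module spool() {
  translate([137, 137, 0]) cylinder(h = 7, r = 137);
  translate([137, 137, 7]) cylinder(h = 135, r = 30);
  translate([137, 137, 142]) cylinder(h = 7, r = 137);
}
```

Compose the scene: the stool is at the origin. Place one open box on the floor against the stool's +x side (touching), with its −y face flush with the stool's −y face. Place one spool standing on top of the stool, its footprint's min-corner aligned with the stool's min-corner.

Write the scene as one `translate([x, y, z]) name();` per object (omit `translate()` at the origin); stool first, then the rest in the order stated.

stool();
translate([297, 0, 0]) open_box();
translate([0, 0, 438]) spool();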